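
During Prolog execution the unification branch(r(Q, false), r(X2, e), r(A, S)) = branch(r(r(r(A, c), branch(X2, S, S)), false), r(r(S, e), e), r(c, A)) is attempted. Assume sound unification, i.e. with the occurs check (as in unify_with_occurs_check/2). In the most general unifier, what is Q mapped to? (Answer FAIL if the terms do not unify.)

Decompose branch/3: r(Q, false) = r(r(r(A, c), branch(X2, S, S)), false),  r(X2, e) = r(r(S, e), e),  r(A, S) = r(c, A).
Decompose r/2: Q = r(r(A, c), branch(X2, S, S)),  false = false.
Bind Q := r(r(A, c), branch(X2, S, S)); no other remaining equation mentions Q.
Delete trivial equation false = false.
Decompose r/2: X2 = r(S, e),  e = e.
Bind X2 := r(S, e); no other remaining equation mentions X2. Substituting into the earlier binding gives Q := r(r(A, c), branch(r(S, e), S, S)).
Delete trivial equation e = e.
Decompose r/2: A = c,  S = A.
Bind A := c; substituting into the remaining equation gives: S = c. Substituting into the earlier binding gives Q := r(r(c, c), branch(r(S, e), S, S)).
Bind S := c. Substituting into the earlier bindings gives Q := r(r(c, c), branch(r(c, e), c, c)), X2 := r(c, e).
MGU = { Q = r(r(c, c), branch(r(c, e), c, c)), X2 = r(c, e), A = c, S = c }, so Q = r(r(c, c), branch(r(c, e), c, c)).

r(r(c, c), branch(r(c, e), c, c))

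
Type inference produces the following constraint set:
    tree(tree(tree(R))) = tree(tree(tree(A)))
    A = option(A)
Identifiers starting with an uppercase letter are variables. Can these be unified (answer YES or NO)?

NO

Decompose tree/1: tree(tree(R)) = tree(tree(A)).
Decompose tree/1: tree(R) = tree(A).
Decompose tree/1: R = A.
Bind R := A; no other remaining equation mentions R.
Occurs check fails: A occurs in option(A); the equation A = option(A) has no finite solution.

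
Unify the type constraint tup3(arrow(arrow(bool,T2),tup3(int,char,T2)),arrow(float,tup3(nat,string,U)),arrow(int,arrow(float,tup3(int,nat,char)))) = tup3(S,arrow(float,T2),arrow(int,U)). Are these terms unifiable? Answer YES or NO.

YES

Decompose tup3/3: arrow(arrow(bool,T2),tup3(int,char,T2)) = S,  arrow(float,tup3(nat,string,U)) = arrow(float,T2),  arrow(int,arrow(float,tup3(int,nat,char))) = arrow(int,U).
Bind S := arrow(arrow(bool,T2),tup3(int,char,T2)); no other remaining equation mentions S.
Decompose arrow/2: float = float,  tup3(nat,string,U) = T2.
Delete trivial equation float = float.
Bind T2 := tup3(nat,string,U); no other remaining equation mentions T2. Substituting into the earlier binding gives S := arrow(arrow(bool,tup3(nat,string,U)),tup3(int,char,tup3(nat,string,U))).
Decompose arrow/2: int = int,  arrow(float,tup3(int,nat,char)) = U.
Delete trivial equation int = int.
Bind U := arrow(float,tup3(int,nat,char)). Substituting into the earlier bindings gives S := arrow(arrow(bool,tup3(nat,string,arrow(float,tup3(int,nat,char)))),tup3(int,char,tup3(nat,string,arrow(float,tup3(int,nat,char))))), T2 := tup3(nat,string,arrow(float,tup3(int,nat,char))).
No equations remain and no clash or occurs-check failure arose, so a unifier exists.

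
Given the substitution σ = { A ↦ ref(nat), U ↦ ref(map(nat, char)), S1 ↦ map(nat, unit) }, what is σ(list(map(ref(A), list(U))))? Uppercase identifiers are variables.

list(map(ref(ref(nat)), list(ref(map(nat, char)))))

Replace each occurrence of A with ref(nat).
Replace each occurrence of U with ref(map(nat, char)).
Result: list(map(ref(ref(nat)), list(ref(map(nat, char))))).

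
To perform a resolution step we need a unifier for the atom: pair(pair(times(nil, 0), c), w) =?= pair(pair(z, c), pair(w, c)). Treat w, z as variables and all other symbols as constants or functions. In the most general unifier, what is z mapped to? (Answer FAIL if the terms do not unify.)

FAIL

Decompose pair/2: pair(times(nil, 0), c) =?= pair(z, c),  w =?= pair(w, c).
Decompose pair/2: times(nil, 0) =?= z,  c =?= c.
Bind z := times(nil, 0); no other remaining equation mentions z.
Delete trivial equation c =?= c.
Occurs check fails: w occurs in pair(w, c); the equation w =?= pair(w, c) has no finite solution.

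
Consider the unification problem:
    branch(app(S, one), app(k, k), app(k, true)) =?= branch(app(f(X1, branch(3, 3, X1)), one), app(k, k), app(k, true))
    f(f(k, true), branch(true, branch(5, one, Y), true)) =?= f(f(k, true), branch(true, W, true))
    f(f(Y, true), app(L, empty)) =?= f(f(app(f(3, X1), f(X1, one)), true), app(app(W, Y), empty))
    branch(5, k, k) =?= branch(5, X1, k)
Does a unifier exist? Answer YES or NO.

Decompose branch/3: app(S, one) =?= app(f(X1, branch(3, 3, X1)), one),  app(k, k) =?= app(k, k),  app(k, true) =?= app(k, true).
Decompose app/2: S =?= f(X1, branch(3, 3, X1)),  one =?= one.
Bind S := f(X1, branch(3, 3, X1)); no other remaining equation mentions S.
Delete trivial equation one =?= one.
Delete trivial equation app(k, k) =?= app(k, k).
Delete trivial equation app(k, true) =?= app(k, true).
Decompose f/2: f(k, true) =?= f(k, true),  branch(true, branch(5, one, Y), true) =?= branch(true, W, true).
Delete trivial equation f(k, true) =?= f(k, true).
Decompose branch/3: true =?= true,  branch(5, one, Y) =?= W,  true =?= true.
Delete trivial equation true =?= true.
Bind W := branch(5, one, Y); substituting into the one remaining equation that mentions W gives: f(f(Y, true), app(L, empty)) =?= f(f(app(f(3, X1), f(X1, one)), true), app(app(branch(5, one, Y), Y), empty)).
Delete trivial equation true =?= true.
Decompose f/2: f(Y, true) =?= f(app(f(3, X1), f(X1, one)), true),  app(L, empty) =?= app(app(branch(5, one, Y), Y), empty).
Decompose f/2: Y =?= app(f(3, X1), f(X1, one)),  true =?= true.
Bind Y := app(f(3, X1), f(X1, one)); substituting into the one remaining equation that mentions Y gives: app(L, empty) =?= app(app(branch(5, one, app(f(3, X1), f(X1, one))), app(f(3, X1), f(X1, one))), empty). Substituting into the earlier binding gives W := branch(5, one, app(f(3, X1), f(X1, one))).
Delete trivial equation true =?= true.
Decompose app/2: L =?= app(branch(5, one, app(f(3, X1), f(X1, one))), app(f(3, X1), f(X1, one))),  empty =?= empty.
Bind L := app(branch(5, one, app(f(3, X1), f(X1, one))), app(f(3, X1), f(X1, one))); no other remaining equation mentions L.
Delete trivial equation empty =?= empty.
Decompose branch/3: 5 =?= 5,  k =?= X1,  k =?= k.
Delete trivial equation 5 =?= 5.
Bind X1 := k; no other remaining equation mentions X1. Substituting into the earlier bindings gives S := f(k, branch(3, 3, k)), W := branch(5, one, app(f(3, k), f(k, one))), Y := app(f(3, k), f(k, one)), L := app(branch(5, one, app(f(3, k), f(k, one))), app(f(3, k), f(k, one))).
Delete trivial equation k =?= k.
No equations remain and no clash or occurs-check failure arose, so a unifier exists.

YES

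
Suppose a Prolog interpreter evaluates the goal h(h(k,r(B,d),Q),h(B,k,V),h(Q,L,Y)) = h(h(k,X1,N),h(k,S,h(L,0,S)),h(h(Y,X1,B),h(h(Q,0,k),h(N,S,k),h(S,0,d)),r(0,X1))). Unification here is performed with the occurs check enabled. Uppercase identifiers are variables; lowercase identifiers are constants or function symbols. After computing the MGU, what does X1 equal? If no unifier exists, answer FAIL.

Decompose h/3: h(k,r(B,d),Q) = h(k,X1,N),  h(B,k,V) = h(k,S,h(L,0,S)),  h(Q,L,Y) = h(h(Y,X1,B),h(h(Q,0,k),h(N,S,k),h(S,0,d)),r(0,X1)).
Decompose h/3: k = k,  r(B,d) = X1,  Q = N.
Delete trivial equation k = k.
Bind X1 := r(B,d); substituting into the one remaining equation that mentions X1 gives: h(Q,L,Y) = h(h(Y,r(B,d),B),h(h(Q,0,k),h(N,S,k),h(S,0,d)),r(0,r(B,d))).
Bind Q := N; substituting into the one remaining equation that mentions Q gives: h(N,L,Y) = h(h(Y,r(B,d),B),h(h(N,0,k),h(N,S,k),h(S,0,d)),r(0,r(B,d))).
Decompose h/3: B = k,  k = S,  V = h(L,0,S).
Bind B := k; substituting into the one remaining equation that mentions B gives: h(N,L,Y) = h(h(Y,r(k,d),k),h(h(N,0,k),h(N,S,k),h(S,0,d)),r(0,r(k,d))). Substituting into the earlier binding gives X1 := r(k,d).
Bind S := k; substituting into the remaining equations gives: V = h(L,0,k),  h(N,L,Y) = h(h(Y,r(k,d),k),h(h(N,0,k),h(N,k,k),h(k,0,d)),r(0,r(k,d))).
Bind V := h(L,0,k); no other remaining equation mentions V.
Decompose h/3: N = h(Y,r(k,d),k),  L = h(h(N,0,k),h(N,k,k),h(k,0,d)),  Y = r(0,r(k,d)).
Bind N := h(Y,r(k,d),k); substituting into the one remaining equation that mentions N gives: L = h(h(h(Y,r(k,d),k),0,k),h(h(Y,r(k,d),k),k,k),h(k,0,d)). Substituting into the earlier binding gives Q := h(Y,r(k,d),k).
Bind L := h(h(h(Y,r(k,d),k),0,k),h(h(Y,r(k,d),k),k,k),h(k,0,d)); no other remaining equation mentions L. Substituting into the earlier binding gives V := h(h(h(h(Y,r(k,d),k),0,k),h(h(Y,r(k,d),k),k,k),h(k,0,d)),0,k).
Bind Y := r(0,r(k,d)). Substituting into the earlier bindings gives Q := h(r(0,r(k,d)),r(k,d),k), V := h(h(h(h(r(0,r(k,d)),r(k,d),k),0,k),h(h(r(0,r(k,d)),r(k,d),k),k,k),h(k,0,d)),0,k), N := h(r(0,r(k,d)),r(k,d),k), L := h(h(h(r(0,r(k,d)),r(k,d),k),0,k),h(h(r(0,r(k,d)),r(k,d),k),k,k),h(k,0,d)).
MGU = { X1 = r(k,d), Q = h(r(0,r(k,d)),r(k,d),k), B = k, S = k, V = h(h(h(h(r(0,r(k,d)),r(k,d),k),0,k),h(h(r(0,r(k,d)),r(k,d),k),k,k),h(k,0,d)),0,k), N = h(r(0,r(k,d)),r(k,d),k), L = h(h(h(r(0,r(k,d)),r(k,d),k),0,k),h(h(r(0,r(k,d)),r(k,d),k),k,k),h(k,0,d)), Y = r(0,r(k,d)) }, so X1 = r(k,d).

r(k,d)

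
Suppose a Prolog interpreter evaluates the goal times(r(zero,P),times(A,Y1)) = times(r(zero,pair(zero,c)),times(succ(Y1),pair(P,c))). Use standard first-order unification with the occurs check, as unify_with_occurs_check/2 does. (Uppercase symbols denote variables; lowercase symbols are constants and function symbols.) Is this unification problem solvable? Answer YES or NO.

Decompose times/2: r(zero,P) = r(zero,pair(zero,c)),  times(A,Y1) = times(succ(Y1),pair(P,c)).
Decompose r/2: zero = zero,  P = pair(zero,c).
Delete trivial equation zero = zero.
Bind P := pair(zero,c); substituting into the remaining equation gives: times(A,Y1) = times(succ(Y1),pair(pair(zero,c),c)).
Decompose times/2: A = succ(Y1),  Y1 = pair(pair(zero,c),c).
Bind A := succ(Y1); no other remaining equation mentions A.
Bind Y1 := pair(pair(zero,c),c). Substituting into the earlier binding gives A := succ(pair(pair(zero,c),c)).
No equations remain and no clash or occurs-check failure arose, so a unifier exists.

YES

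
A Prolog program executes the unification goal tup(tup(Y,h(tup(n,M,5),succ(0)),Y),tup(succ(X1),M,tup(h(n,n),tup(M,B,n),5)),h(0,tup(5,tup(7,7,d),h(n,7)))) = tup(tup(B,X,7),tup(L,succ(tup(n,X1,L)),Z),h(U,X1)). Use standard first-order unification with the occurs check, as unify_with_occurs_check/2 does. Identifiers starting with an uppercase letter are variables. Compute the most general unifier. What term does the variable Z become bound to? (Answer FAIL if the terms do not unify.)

tup(h(n,n),tup(succ(tup(n,tup(5,tup(7,7,d),h(n,7)),succ(tup(5,tup(7,7,d),h(n,7))))),7,n),5)

Decompose tup/3: tup(Y,h(tup(n,M,5),succ(0)),Y) = tup(B,X,7),  tup(succ(X1),M,tup(h(n,n),tup(M,B,n),5)) = tup(L,succ(tup(n,X1,L)),Z),  h(0,tup(5,tup(7,7,d),h(n,7))) = h(U,X1).
Decompose tup/3: Y = B,  h(tup(n,M,5),succ(0)) = X,  Y = 7.
Bind Y := B; substituting into the one remaining equation that mentions Y gives: B = 7.
Bind X := h(tup(n,M,5),succ(0)); no other remaining equation mentions X.
Bind B := 7; substituting into the one remaining equation that mentions B gives: tup(succ(X1),M,tup(h(n,n),tup(M,7,n),5)) = tup(L,succ(tup(n,X1,L)),Z). Substituting into the earlier binding gives Y := 7.
Decompose tup/3: succ(X1) = L,  M = succ(tup(n,X1,L)),  tup(h(n,n),tup(M,7,n),5) = Z.
Bind L := succ(X1); substituting into the one remaining equation that mentions L gives: M = succ(tup(n,X1,succ(X1))).
Bind M := succ(tup(n,X1,succ(X1))); substituting into the one remaining equation that mentions M gives: tup(h(n,n),tup(succ(tup(n,X1,succ(X1))),7,n),5) = Z. Substituting into the earlier binding gives X := h(tup(n,succ(tup(n,X1,succ(X1))),5),succ(0)).
Bind Z := tup(h(n,n),tup(succ(tup(n,X1,succ(X1))),7,n),5); no other remaining equation mentions Z.
Decompose h/2: 0 = U,  tup(5,tup(7,7,d),h(n,7)) = X1.
Bind U := 0; no other remaining equation mentions U.
Bind X1 := tup(5,tup(7,7,d),h(n,7)). Substituting into the earlier bindings gives X := h(tup(n,succ(tup(n,tup(5,tup(7,7,d),h(n,7)),succ(tup(5,tup(7,7,d),h(n,7))))),5),succ(0)), L := succ(tup(5,tup(7,7,d),h(n,7))), M := succ(tup(n,tup(5,tup(7,7,d),h(n,7)),succ(tup(5,tup(7,7,d),h(n,7))))), Z := tup(h(n,n),tup(succ(tup(n,tup(5,tup(7,7,d),h(n,7)),succ(tup(5,tup(7,7,d),h(n,7))))),7,n),5).
MGU = { Y ↦ 7, X ↦ h(tup(n,succ(tup(n,tup(5,tup(7,7,d),h(n,7)),succ(tup(5,tup(7,7,d),h(n,7))))),5),succ(0)), B ↦ 7, L ↦ succ(tup(5,tup(7,7,d),h(n,7))), M ↦ succ(tup(n,tup(5,tup(7,7,d),h(n,7)),succ(tup(5,tup(7,7,d),h(n,7))))), Z ↦ tup(h(n,n),tup(succ(tup(n,tup(5,tup(7,7,d),h(n,7)),succ(tup(5,tup(7,7,d),h(n,7))))),7,n),5), U ↦ 0, X1 ↦ tup(5,tup(7,7,d),h(n,7)) }, so Z ↦ tup(h(n,n),tup(succ(tup(n,tup(5,tup(7,7,d),h(n,7)),succ(tup(5,tup(7,7,d),h(n,7))))),7,n),5).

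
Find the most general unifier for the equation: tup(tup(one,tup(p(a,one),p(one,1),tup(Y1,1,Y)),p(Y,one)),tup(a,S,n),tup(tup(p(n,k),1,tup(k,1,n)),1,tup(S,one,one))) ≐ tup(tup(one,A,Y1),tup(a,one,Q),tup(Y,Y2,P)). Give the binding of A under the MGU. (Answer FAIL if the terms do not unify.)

tup(p(a,one),p(one,1),tup(p(tup(p(n,k),1,tup(k,1,n)),one),1,tup(p(n,k),1,tup(k,1,n))))

Decompose tup/3: tup(one,tup(p(a,one),p(one,1),tup(Y1,1,Y)),p(Y,one)) ≐ tup(one,A,Y1),  tup(a,S,n) ≐ tup(a,one,Q),  tup(tup(p(n,k),1,tup(k,1,n)),1,tup(S,one,one)) ≐ tup(Y,Y2,P).
Decompose tup/3: one ≐ one,  tup(p(a,one),p(one,1),tup(Y1,1,Y)) ≐ A,  p(Y,one) ≐ Y1.
Delete trivial equation one ≐ one.
Bind A := tup(p(a,one),p(one,1),tup(Y1,1,Y)); no other remaining equation mentions A.
Bind Y1 := p(Y,one); no other remaining equation mentions Y1. Substituting into the earlier binding gives A := tup(p(a,one),p(one,1),tup(p(Y,one),1,Y)).
Decompose tup/3: a ≐ a,  S ≐ one,  n ≐ Q.
Delete trivial equation a ≐ a.
Bind S := one; substituting into the one remaining equation that mentions S gives: tup(tup(p(n,k),1,tup(k,1,n)),1,tup(one,one,one)) ≐ tup(Y,Y2,P).
Bind Q := n; no other remaining equation mentions Q.
Decompose tup/3: tup(p(n,k),1,tup(k,1,n)) ≐ Y,  1 ≐ Y2,  tup(one,one,one) ≐ P.
Bind Y := tup(p(n,k),1,tup(k,1,n)); no other remaining equation mentions Y. Substituting into the earlier bindings gives A := tup(p(a,one),p(one,1),tup(p(tup(p(n,k),1,tup(k,1,n)),one),1,tup(p(n,k),1,tup(k,1,n)))), Y1 := p(tup(p(n,k),1,tup(k,1,n)),one).
Bind Y2 := 1; no other remaining equation mentions Y2.
Bind P := tup(one,one,one).
MGU = { A := tup(p(a,one),p(one,1),tup(p(tup(p(n,k),1,tup(k,1,n)),one),1,tup(p(n,k),1,tup(k,1,n)))), Y1 := p(tup(p(n,k),1,tup(k,1,n)),one), S := one, Q := n, Y := tup(p(n,k),1,tup(k,1,n)), Y2 := 1, P := tup(one,one,one) }, so A := tup(p(a,one),p(one,1),tup(p(tup(p(n,k),1,tup(k,1,n)),one),1,tup(p(n,k),1,tup(k,1,n)))).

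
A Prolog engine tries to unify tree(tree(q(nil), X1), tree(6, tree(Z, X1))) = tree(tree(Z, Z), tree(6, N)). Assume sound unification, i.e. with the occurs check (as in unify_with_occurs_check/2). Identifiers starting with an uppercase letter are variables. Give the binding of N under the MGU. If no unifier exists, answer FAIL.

tree(q(nil), q(nil))

Decompose tree/2: tree(q(nil), X1) = tree(Z, Z),  tree(6, tree(Z, X1)) = tree(6, N).
Decompose tree/2: q(nil) = Z,  X1 = Z.
Bind Z := q(nil); substituting into the remaining equations gives: X1 = q(nil),  tree(6, tree(q(nil), X1)) = tree(6, N).
Bind X1 := q(nil); substituting into the remaining equation gives: tree(6, tree(q(nil), q(nil))) = tree(6, N).
Decompose tree/2: 6 = 6,  tree(q(nil), q(nil)) = N.
Delete trivial equation 6 = 6.
Bind N := tree(q(nil), q(nil)).
MGU = { Z -> q(nil), X1 -> q(nil), N -> tree(q(nil), q(nil)) }, so N -> tree(q(nil), q(nil)).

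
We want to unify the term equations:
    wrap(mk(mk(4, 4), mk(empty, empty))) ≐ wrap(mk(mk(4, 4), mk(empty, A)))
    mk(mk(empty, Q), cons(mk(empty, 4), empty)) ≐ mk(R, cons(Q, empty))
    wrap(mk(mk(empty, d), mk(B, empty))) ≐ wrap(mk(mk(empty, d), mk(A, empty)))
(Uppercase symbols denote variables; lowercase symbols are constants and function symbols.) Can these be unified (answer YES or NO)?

Decompose wrap/1: mk(mk(4, 4), mk(empty, empty)) ≐ mk(mk(4, 4), mk(empty, A)).
Decompose mk/2: mk(4, 4) ≐ mk(4, 4),  mk(empty, empty) ≐ mk(empty, A).
Delete trivial equation mk(4, 4) ≐ mk(4, 4).
Decompose mk/2: empty ≐ empty,  empty ≐ A.
Delete trivial equation empty ≐ empty.
Bind A := empty; substituting into the one remaining equation that mentions A gives: wrap(mk(mk(empty, d), mk(B, empty))) ≐ wrap(mk(mk(empty, d), mk(empty, empty))).
Decompose mk/2: mk(empty, Q) ≐ R,  cons(mk(empty, 4), empty) ≐ cons(Q, empty).
Bind R := mk(empty, Q); no other remaining equation mentions R.
Decompose cons/2: mk(empty, 4) ≐ Q,  empty ≐ empty.
Bind Q := mk(empty, 4); no other remaining equation mentions Q. Substituting into the earlier binding gives R := mk(empty, mk(empty, 4)).
Delete trivial equation empty ≐ empty.
Decompose wrap/1: mk(mk(empty, d), mk(B, empty)) ≐ mk(mk(empty, d), mk(empty, empty)).
Decompose mk/2: mk(empty, d) ≐ mk(empty, d),  mk(B, empty) ≐ mk(empty, empty).
Delete trivial equation mk(empty, d) ≐ mk(empty, d).
Decompose mk/2: B ≐ empty,  empty ≐ empty.
Bind B := empty; no other remaining equation mentions B.
Delete trivial equation empty ≐ empty.
No equations remain and no clash or occurs-check failure arose, so a unifier exists.

YES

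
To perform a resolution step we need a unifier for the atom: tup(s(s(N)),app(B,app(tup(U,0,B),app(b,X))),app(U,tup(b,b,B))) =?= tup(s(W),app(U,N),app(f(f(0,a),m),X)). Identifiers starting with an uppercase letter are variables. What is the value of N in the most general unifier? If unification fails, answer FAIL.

Decompose tup/3: s(s(N)) =?= s(W),  app(B,app(tup(U,0,B),app(b,X))) =?= app(U,N),  app(U,tup(b,b,B)) =?= app(f(f(0,a),m),X).
Decompose s/1: s(N) =?= W.
Bind W := s(N); no other remaining equation mentions W.
Decompose app/2: B =?= U,  app(tup(U,0,B),app(b,X)) =?= N.
Bind B := U; substituting into the remaining equations gives: app(tup(U,0,U),app(b,X)) =?= N,  app(U,tup(b,b,U)) =?= app(f(f(0,a),m),X).
Bind N := app(tup(U,0,U),app(b,X)); no other remaining equation mentions N. Substituting into the earlier binding gives W := s(app(tup(U,0,U),app(b,X))).
Decompose app/2: U =?= f(f(0,a),m),  tup(b,b,U) =?= X.
Bind U := f(f(0,a),m); substituting into the remaining equation gives: tup(b,b,f(f(0,a),m)) =?= X. Substituting into the earlier bindings gives W := s(app(tup(f(f(0,a),m),0,f(f(0,a),m)),app(b,X))), B := f(f(0,a),m), N := app(tup(f(f(0,a),m),0,f(f(0,a),m)),app(b,X)).
Bind X := tup(b,b,f(f(0,a),m)). Substituting into the earlier bindings gives W := s(app(tup(f(f(0,a),m),0,f(f(0,a),m)),app(b,tup(b,b,f(f(0,a),m))))), N := app(tup(f(f(0,a),m),0,f(f(0,a),m)),app(b,tup(b,b,f(f(0,a),m)))).
MGU = { W -> s(app(tup(f(f(0,a),m),0,f(f(0,a),m)),app(b,tup(b,b,f(f(0,a),m))))), B -> f(f(0,a),m), N -> app(tup(f(f(0,a),m),0,f(f(0,a),m)),app(b,tup(b,b,f(f(0,a),m)))), U -> f(f(0,a),m), X -> tup(b,b,f(f(0,a),m)) }, so N -> app(tup(f(f(0,a),m),0,f(f(0,a),m)),app(b,tup(b,b,f(f(0,a),m)))).

app(tup(f(f(0,a),m),0,f(f(0,a),m)),app(b,tup(b,b,f(f(0,a),m))))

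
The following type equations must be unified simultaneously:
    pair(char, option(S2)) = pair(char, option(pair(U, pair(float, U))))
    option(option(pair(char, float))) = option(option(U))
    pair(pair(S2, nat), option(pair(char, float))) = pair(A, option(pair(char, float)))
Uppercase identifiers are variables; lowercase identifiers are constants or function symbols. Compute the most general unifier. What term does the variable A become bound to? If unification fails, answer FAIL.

pair(pair(pair(char, float), pair(float, pair(char, float))), nat)

Decompose pair/2: char = char,  option(S2) = option(pair(U, pair(float, U))).
Delete trivial equation char = char.
Decompose option/1: S2 = pair(U, pair(float, U)).
Bind S2 := pair(U, pair(float, U)); substituting into the one remaining equation that mentions S2 gives: pair(pair(pair(U, pair(float, U)), nat), option(pair(char, float))) = pair(A, option(pair(char, float))).
Decompose option/1: option(pair(char, float)) = option(U).
Decompose option/1: pair(char, float) = U.
Bind U := pair(char, float); substituting into the remaining equation gives: pair(pair(pair(pair(char, float), pair(float, pair(char, float))), nat), option(pair(char, float))) = pair(A, option(pair(char, float))). Substituting into the earlier binding gives S2 := pair(pair(char, float), pair(float, pair(char, float))).
Decompose pair/2: pair(pair(pair(char, float), pair(float, pair(char, float))), nat) = A,  option(pair(char, float)) = option(pair(char, float)).
Bind A := pair(pair(pair(char, float), pair(float, pair(char, float))), nat); no other remaining equation mentions A.
Delete trivial equation option(pair(char, float)) = option(pair(char, float)).
MGU = { S2 := pair(pair(char, float), pair(float, pair(char, float))), U := pair(char, float), A := pair(pair(pair(char, float), pair(float, pair(char, float))), nat) }, so A := pair(pair(pair(char, float), pair(float, pair(char, float))), nat).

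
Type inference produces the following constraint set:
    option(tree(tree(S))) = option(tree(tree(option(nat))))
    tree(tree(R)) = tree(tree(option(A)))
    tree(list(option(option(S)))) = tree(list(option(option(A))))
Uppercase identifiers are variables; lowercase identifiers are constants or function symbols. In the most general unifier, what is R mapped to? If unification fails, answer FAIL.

option(option(nat))

Decompose option/1: tree(tree(S)) = tree(tree(option(nat))).
Decompose tree/1: tree(S) = tree(option(nat)).
Decompose tree/1: S = option(nat).
Bind S := option(nat); substituting into the one remaining equation that mentions S gives: tree(list(option(option(option(nat))))) = tree(list(option(option(A)))).
Decompose tree/1: tree(R) = tree(option(A)).
Decompose tree/1: R = option(A).
Bind R := option(A); no other remaining equation mentions R.
Decompose tree/1: list(option(option(option(nat)))) = list(option(option(A))).
Decompose list/1: option(option(option(nat))) = option(option(A)).
Decompose option/1: option(option(nat)) = option(A).
Decompose option/1: option(nat) = A.
Bind A := option(nat). Substituting into the earlier binding gives R := option(option(nat)).
MGU = { S ↦ option(nat), R ↦ option(option(nat)), A ↦ option(nat) }, so R ↦ option(option(nat)).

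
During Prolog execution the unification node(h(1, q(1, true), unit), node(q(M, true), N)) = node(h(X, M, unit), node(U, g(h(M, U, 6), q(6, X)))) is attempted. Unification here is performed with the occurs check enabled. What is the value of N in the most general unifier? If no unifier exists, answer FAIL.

Decompose node/2: h(1, q(1, true), unit) = h(X, M, unit),  node(q(M, true), N) = node(U, g(h(M, U, 6), q(6, X))).
Decompose h/3: 1 = X,  q(1, true) = M,  unit = unit.
Bind X := 1; substituting into the one remaining equation that mentions X gives: node(q(M, true), N) = node(U, g(h(M, U, 6), q(6, 1))).
Bind M := q(1, true); substituting into the one remaining equation that mentions M gives: node(q(q(1, true), true), N) = node(U, g(h(q(1, true), U, 6), q(6, 1))).
Delete trivial equation unit = unit.
Decompose node/2: q(q(1, true), true) = U,  N = g(h(q(1, true), U, 6), q(6, 1)).
Bind U := q(q(1, true), true); substituting into the remaining equation gives: N = g(h(q(1, true), q(q(1, true), true), 6), q(6, 1)).
Bind N := g(h(q(1, true), q(q(1, true), true), 6), q(6, 1)).
MGU = { X -> 1, M -> q(1, true), U -> q(q(1, true), true), N -> g(h(q(1, true), q(q(1, true), true), 6), q(6, 1)) }, so N -> g(h(q(1, true), q(q(1, true), true), 6), q(6, 1)).

g(h(q(1, true), q(q(1, true), true), 6), q(6, 1))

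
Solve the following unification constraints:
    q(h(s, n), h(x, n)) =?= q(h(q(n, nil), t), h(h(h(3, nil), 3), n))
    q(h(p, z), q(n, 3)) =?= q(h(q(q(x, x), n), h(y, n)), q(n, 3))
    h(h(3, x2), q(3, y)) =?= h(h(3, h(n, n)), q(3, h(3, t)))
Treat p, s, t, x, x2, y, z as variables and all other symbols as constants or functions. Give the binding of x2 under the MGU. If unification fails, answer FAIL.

Decompose q/2: h(s, n) =?= h(q(n, nil), t),  h(x, n) =?= h(h(h(3, nil), 3), n).
Decompose h/2: s =?= q(n, nil),  n =?= t.
Bind s := q(n, nil); no other remaining equation mentions s.
Bind t := n; substituting into the one remaining equation that mentions t gives: h(h(3, x2), q(3, y)) =?= h(h(3, h(n, n)), q(3, h(3, n))).
Decompose h/2: x =?= h(h(3, nil), 3),  n =?= n.
Bind x := h(h(3, nil), 3); substituting into the one remaining equation that mentions x gives: q(h(p, z), q(n, 3)) =?= q(h(q(q(h(h(3, nil), 3), h(h(3, nil), 3)), n), h(y, n)), q(n, 3)).
Delete trivial equation n =?= n.
Decompose q/2: h(p, z) =?= h(q(q(h(h(3, nil), 3), h(h(3, nil), 3)), n), h(y, n)),  q(n, 3) =?= q(n, 3).
Decompose h/2: p =?= q(q(h(h(3, nil), 3), h(h(3, nil), 3)), n),  z =?= h(y, n).
Bind p := q(q(h(h(3, nil), 3), h(h(3, nil), 3)), n); no other remaining equation mentions p.
Bind z := h(y, n); no other remaining equation mentions z.
Delete trivial equation q(n, 3) =?= q(n, 3).
Decompose h/2: h(3, x2) =?= h(3, h(n, n)),  q(3, y) =?= q(3, h(3, n)).
Decompose h/2: 3 =?= 3,  x2 =?= h(n, n).
Delete trivial equation 3 =?= 3.
Bind x2 := h(n, n); no other remaining equation mentions x2.
Decompose q/2: 3 =?= 3,  y =?= h(3, n).
Delete trivial equation 3 =?= 3.
Bind y := h(3, n). Substituting into the earlier binding gives z := h(h(3, n), n).
MGU = { s -> q(n, nil), t -> n, x -> h(h(3, nil), 3), p -> q(q(h(h(3, nil), 3), h(h(3, nil), 3)), n), z -> h(h(3, n), n), x2 -> h(n, n), y -> h(3, n) }, so x2 -> h(n, n).

h(n, n)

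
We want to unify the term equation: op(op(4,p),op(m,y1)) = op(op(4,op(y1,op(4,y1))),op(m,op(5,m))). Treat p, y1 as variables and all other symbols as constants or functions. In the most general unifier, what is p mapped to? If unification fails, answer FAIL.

op(op(5,m),op(4,op(5,m)))

Decompose op/2: op(4,p) = op(4,op(y1,op(4,y1))),  op(m,y1) = op(m,op(5,m)).
Decompose op/2: 4 = 4,  p = op(y1,op(4,y1)).
Delete trivial equation 4 = 4.
Bind p := op(y1,op(4,y1)); no other remaining equation mentions p.
Decompose op/2: m = m,  y1 = op(5,m).
Delete trivial equation m = m.
Bind y1 := op(5,m). Substituting into the earlier binding gives p := op(op(5,m),op(4,op(5,m))).
MGU = { p ↦ op(op(5,m),op(4,op(5,m))), y1 ↦ op(5,m) }, so p ↦ op(op(5,m),op(4,op(5,m))).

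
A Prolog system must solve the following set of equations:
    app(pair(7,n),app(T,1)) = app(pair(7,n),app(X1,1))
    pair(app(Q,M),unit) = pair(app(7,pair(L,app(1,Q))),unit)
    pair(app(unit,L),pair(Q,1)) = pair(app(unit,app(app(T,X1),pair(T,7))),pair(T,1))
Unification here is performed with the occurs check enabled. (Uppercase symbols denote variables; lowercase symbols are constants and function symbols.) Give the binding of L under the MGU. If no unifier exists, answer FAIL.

app(app(7,7),pair(7,7))

Decompose app/2: pair(7,n) = pair(7,n),  app(T,1) = app(X1,1).
Delete trivial equation pair(7,n) = pair(7,n).
Decompose app/2: T = X1,  1 = 1.
Bind T := X1; substituting into the one remaining equation that mentions T gives: pair(app(unit,L),pair(Q,1)) = pair(app(unit,app(app(X1,X1),pair(X1,7))),pair(X1,1)).
Delete trivial equation 1 = 1.
Decompose pair/2: app(Q,M) = app(7,pair(L,app(1,Q))),  unit = unit.
Decompose app/2: Q = 7,  M = pair(L,app(1,Q)).
Bind Q := 7; substituting into the 2 remaining equations that mention Q gives: M = pair(L,app(1,7)),  pair(app(unit,L),pair(7,1)) = pair(app(unit,app(app(X1,X1),pair(X1,7))),pair(X1,1)).
Bind M := pair(L,app(1,7)); no other remaining equation mentions M.
Delete trivial equation unit = unit.
Decompose pair/2: app(unit,L) = app(unit,app(app(X1,X1),pair(X1,7))),  pair(7,1) = pair(X1,1).
Decompose app/2: unit = unit,  L = app(app(X1,X1),pair(X1,7)).
Delete trivial equation unit = unit.
Bind L := app(app(X1,X1),pair(X1,7)); no other remaining equation mentions L. Substituting into the earlier binding gives M := pair(app(app(X1,X1),pair(X1,7)),app(1,7)).
Decompose pair/2: 7 = X1,  1 = 1.
Bind X1 := 7; no other remaining equation mentions X1. Substituting into the earlier bindings gives T := 7, M := pair(app(app(7,7),pair(7,7)),app(1,7)), L := app(app(7,7),pair(7,7)).
Delete trivial equation 1 = 1.
MGU = { T ↦ 7, Q ↦ 7, M ↦ pair(app(app(7,7),pair(7,7)),app(1,7)), L ↦ app(app(7,7),pair(7,7)), X1 ↦ 7 }, so L ↦ app(app(7,7),pair(7,7)).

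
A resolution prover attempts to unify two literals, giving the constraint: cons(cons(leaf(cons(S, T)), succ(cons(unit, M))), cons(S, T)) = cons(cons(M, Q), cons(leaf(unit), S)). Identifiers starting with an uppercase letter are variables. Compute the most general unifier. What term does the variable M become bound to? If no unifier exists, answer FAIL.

Decompose cons/2: cons(leaf(cons(S, T)), succ(cons(unit, M))) = cons(M, Q),  cons(S, T) = cons(leaf(unit), S).
Decompose cons/2: leaf(cons(S, T)) = M,  succ(cons(unit, M)) = Q.
Bind M := leaf(cons(S, T)); substituting into the one remaining equation that mentions M gives: succ(cons(unit, leaf(cons(S, T)))) = Q.
Bind Q := succ(cons(unit, leaf(cons(S, T)))); no other remaining equation mentions Q.
Decompose cons/2: S = leaf(unit),  T = S.
Bind S := leaf(unit); substituting into the remaining equation gives: T = leaf(unit). Substituting into the earlier bindings gives M := leaf(cons(leaf(unit), T)), Q := succ(cons(unit, leaf(cons(leaf(unit), T)))).
Bind T := leaf(unit). Substituting into the earlier bindings gives M := leaf(cons(leaf(unit), leaf(unit))), Q := succ(cons(unit, leaf(cons(leaf(unit), leaf(unit))))).
MGU = { M ↦ leaf(cons(leaf(unit), leaf(unit))), Q ↦ succ(cons(unit, leaf(cons(leaf(unit), leaf(unit))))), S ↦ leaf(unit), T ↦ leaf(unit) }, so M ↦ leaf(cons(leaf(unit), leaf(unit))).

leaf(cons(leaf(unit), leaf(unit)))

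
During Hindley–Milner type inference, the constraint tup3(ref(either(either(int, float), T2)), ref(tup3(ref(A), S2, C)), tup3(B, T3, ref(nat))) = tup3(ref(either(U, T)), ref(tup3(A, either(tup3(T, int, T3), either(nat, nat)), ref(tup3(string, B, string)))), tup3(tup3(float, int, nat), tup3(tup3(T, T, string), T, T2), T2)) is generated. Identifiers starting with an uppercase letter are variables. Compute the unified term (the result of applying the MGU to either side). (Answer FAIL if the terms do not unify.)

Decompose tup3/3: ref(either(either(int, float), T2)) = ref(either(U, T)),  ref(tup3(ref(A), S2, C)) = ref(tup3(A, either(tup3(T, int, T3), either(nat, nat)), ref(tup3(string, B, string)))),  tup3(B, T3, ref(nat)) = tup3(tup3(float, int, nat), tup3(tup3(T, T, string), T, T2), T2).
Decompose ref/1: either(either(int, float), T2) = either(U, T).
Decompose either/2: either(int, float) = U,  T2 = T.
Bind U := either(int, float); no other remaining equation mentions U.
Bind T2 := T; substituting into the one remaining equation that mentions T2 gives: tup3(B, T3, ref(nat)) = tup3(tup3(float, int, nat), tup3(tup3(T, T, string), T, T), T).
Decompose ref/1: tup3(ref(A), S2, C) = tup3(A, either(tup3(T, int, T3), either(nat, nat)), ref(tup3(string, B, string))).
Decompose tup3/3: ref(A) = A,  S2 = either(tup3(T, int, T3), either(nat, nat)),  C = ref(tup3(string, B, string)).
Occurs check fails: A occurs in ref(A); the equation A = ref(A) has no finite solution.

FAIL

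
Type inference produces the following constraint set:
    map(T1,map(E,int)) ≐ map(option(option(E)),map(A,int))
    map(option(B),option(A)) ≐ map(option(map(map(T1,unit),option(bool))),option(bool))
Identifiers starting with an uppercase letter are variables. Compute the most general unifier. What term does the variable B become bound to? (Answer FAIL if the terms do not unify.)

Decompose map/2: T1 ≐ option(option(E)),  map(E,int) ≐ map(A,int).
Bind T1 := option(option(E)); substituting into the one remaining equation that mentions T1 gives: map(option(B),option(A)) ≐ map(option(map(map(option(option(E)),unit),option(bool))),option(bool)).
Decompose map/2: E ≐ A,  int ≐ int.
Bind E := A; substituting into the one remaining equation that mentions E gives: map(option(B),option(A)) ≐ map(option(map(map(option(option(A)),unit),option(bool))),option(bool)). Substituting into the earlier binding gives T1 := option(option(A)).
Delete trivial equation int ≐ int.
Decompose map/2: option(B) ≐ option(map(map(option(option(A)),unit),option(bool))),  option(A) ≐ option(bool).
Decompose option/1: B ≐ map(map(option(option(A)),unit),option(bool)).
Bind B := map(map(option(option(A)),unit),option(bool)); no other remaining equation mentions B.
Decompose option/1: A ≐ bool.
Bind A := bool. Substituting into the earlier bindings gives T1 := option(option(bool)), E := bool, B := map(map(option(option(bool)),unit),option(bool)).
MGU = { T1 -> option(option(bool)), E -> bool, B -> map(map(option(option(bool)),unit),option(bool)), A -> bool }, so B -> map(map(option(option(bool)),unit),option(bool)).

map(map(option(option(bool)),unit),option(bool))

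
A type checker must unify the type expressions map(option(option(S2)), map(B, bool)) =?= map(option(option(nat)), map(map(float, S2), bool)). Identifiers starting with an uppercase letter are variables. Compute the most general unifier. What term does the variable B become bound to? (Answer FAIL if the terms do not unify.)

Decompose map/2: option(option(S2)) =?= option(option(nat)),  map(B, bool) =?= map(map(float, S2), bool).
Decompose option/1: option(S2) =?= option(nat).
Decompose option/1: S2 =?= nat.
Bind S2 := nat; substituting into the remaining equation gives: map(B, bool) =?= map(map(float, nat), bool).
Decompose map/2: B =?= map(float, nat),  bool =?= bool.
Bind B := map(float, nat); no other remaining equation mentions B.
Delete trivial equation bool =?= bool.
MGU = { S2 -> nat, B -> map(float, nat) }, so B -> map(float, nat).

map(float, nat)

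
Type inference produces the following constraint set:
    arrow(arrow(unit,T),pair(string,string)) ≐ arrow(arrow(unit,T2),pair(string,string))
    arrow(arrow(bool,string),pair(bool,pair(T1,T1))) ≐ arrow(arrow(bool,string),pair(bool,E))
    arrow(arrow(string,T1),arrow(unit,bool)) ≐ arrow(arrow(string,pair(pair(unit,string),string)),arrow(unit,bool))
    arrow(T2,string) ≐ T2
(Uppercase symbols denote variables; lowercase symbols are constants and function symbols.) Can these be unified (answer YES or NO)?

Decompose arrow/2: arrow(unit,T) ≐ arrow(unit,T2),  pair(string,string) ≐ pair(string,string).
Decompose arrow/2: unit ≐ unit,  T ≐ T2.
Delete trivial equation unit ≐ unit.
Bind T := T2; no other remaining equation mentions T.
Delete trivial equation pair(string,string) ≐ pair(string,string).
Decompose arrow/2: arrow(bool,string) ≐ arrow(bool,string),  pair(bool,pair(T1,T1)) ≐ pair(bool,E).
Delete trivial equation arrow(bool,string) ≐ arrow(bool,string).
Decompose pair/2: bool ≐ bool,  pair(T1,T1) ≐ E.
Delete trivial equation bool ≐ bool.
Bind E := pair(T1,T1); no other remaining equation mentions E.
Decompose arrow/2: arrow(string,T1) ≐ arrow(string,pair(pair(unit,string),string)),  arrow(unit,bool) ≐ arrow(unit,bool).
Decompose arrow/2: string ≐ string,  T1 ≐ pair(pair(unit,string),string).
Delete trivial equation string ≐ string.
Bind T1 := pair(pair(unit,string),string); no other remaining equation mentions T1. Substituting into the earlier binding gives E := pair(pair(pair(unit,string),string),pair(pair(unit,string),string)).
Delete trivial equation arrow(unit,bool) ≐ arrow(unit,bool).
Occurs check fails: T2 occurs in arrow(T2,string); the equation T2 ≐ arrow(T2,string) has no finite solution.

NO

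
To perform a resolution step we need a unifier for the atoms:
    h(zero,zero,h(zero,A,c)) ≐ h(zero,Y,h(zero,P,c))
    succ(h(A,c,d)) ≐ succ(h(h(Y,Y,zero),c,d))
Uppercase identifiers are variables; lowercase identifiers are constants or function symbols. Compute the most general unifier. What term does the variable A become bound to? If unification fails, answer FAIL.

h(zero,zero,zero)

Decompose h/3: zero ≐ zero,  zero ≐ Y,  h(zero,A,c) ≐ h(zero,P,c).
Delete trivial equation zero ≐ zero.
Bind Y := zero; substituting into the one remaining equation that mentions Y gives: succ(h(A,c,d)) ≐ succ(h(h(zero,zero,zero),c,d)).
Decompose h/3: zero ≐ zero,  A ≐ P,  c ≐ c.
Delete trivial equation zero ≐ zero.
Bind A := P; substituting into the one remaining equation that mentions A gives: succ(h(P,c,d)) ≐ succ(h(h(zero,zero,zero),c,d)).
Delete trivial equation c ≐ c.
Decompose succ/1: h(P,c,d) ≐ h(h(zero,zero,zero),c,d).
Decompose h/3: P ≐ h(zero,zero,zero),  c ≐ c,  d ≐ d.
Bind P := h(zero,zero,zero); no other remaining equation mentions P. Substituting into the earlier binding gives A := h(zero,zero,zero).
Delete trivial equation c ≐ c.
Delete trivial equation d ≐ d.
MGU = { Y ↦ zero, A ↦ h(zero,zero,zero), P ↦ h(zero,zero,zero) }, so A ↦ h(zero,zero,zero).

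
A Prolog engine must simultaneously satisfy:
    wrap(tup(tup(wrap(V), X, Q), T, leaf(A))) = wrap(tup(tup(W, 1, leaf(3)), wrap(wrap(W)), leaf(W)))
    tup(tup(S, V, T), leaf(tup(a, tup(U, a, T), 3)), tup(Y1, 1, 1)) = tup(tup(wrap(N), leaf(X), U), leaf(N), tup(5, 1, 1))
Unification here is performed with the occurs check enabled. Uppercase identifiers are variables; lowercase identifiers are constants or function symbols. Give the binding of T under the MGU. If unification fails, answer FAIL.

Decompose wrap/1: tup(tup(wrap(V), X, Q), T, leaf(A)) = tup(tup(W, 1, leaf(3)), wrap(wrap(W)), leaf(W)).
Decompose tup/3: tup(wrap(V), X, Q) = tup(W, 1, leaf(3)),  T = wrap(wrap(W)),  leaf(A) = leaf(W).
Decompose tup/3: wrap(V) = W,  X = 1,  Q = leaf(3).
Bind W := wrap(V); substituting into the 2 remaining equations that mention W gives: T = wrap(wrap(wrap(V))),  leaf(A) = leaf(wrap(V)).
Bind X := 1; substituting into the one remaining equation that mentions X gives: tup(tup(S, V, T), leaf(tup(a, tup(U, a, T), 3)), tup(Y1, 1, 1)) = tup(tup(wrap(N), leaf(1), U), leaf(N), tup(5, 1, 1)).
Bind Q := leaf(3); no other remaining equation mentions Q.
Bind T := wrap(wrap(wrap(V))); substituting into the one remaining equation that mentions T gives: tup(tup(S, V, wrap(wrap(wrap(V)))), leaf(tup(a, tup(U, a, wrap(wrap(wrap(V)))), 3)), tup(Y1, 1, 1)) = tup(tup(wrap(N), leaf(1), U), leaf(N), tup(5, 1, 1)).
Decompose leaf/1: A = wrap(V).
Bind A := wrap(V); no other remaining equation mentions A.
Decompose tup/3: tup(S, V, wrap(wrap(wrap(V)))) = tup(wrap(N), leaf(1), U),  leaf(tup(a, tup(U, a, wrap(wrap(wrap(V)))), 3)) = leaf(N),  tup(Y1, 1, 1) = tup(5, 1, 1).
Decompose tup/3: S = wrap(N),  V = leaf(1),  wrap(wrap(wrap(V))) = U.
Bind S := wrap(N); no other remaining equation mentions S.
Bind V := leaf(1); substituting into the 2 remaining equations that mention V gives: wrap(wrap(wrap(leaf(1)))) = U,  leaf(tup(a, tup(U, a, wrap(wrap(wrap(leaf(1))))), 3)) = leaf(N). Substituting into the earlier bindings gives W := wrap(leaf(1)), T := wrap(wrap(wrap(leaf(1)))), A := wrap(leaf(1)).
Bind U := wrap(wrap(wrap(leaf(1)))); substituting into the one remaining equation that mentions U gives: leaf(tup(a, tup(wrap(wrap(wrap(leaf(1)))), a, wrap(wrap(wrap(leaf(1))))), 3)) = leaf(N).
Decompose leaf/1: tup(a, tup(wrap(wrap(wrap(leaf(1)))), a, wrap(wrap(wrap(leaf(1))))), 3) = N.
Bind N := tup(a, tup(wrap(wrap(wrap(leaf(1)))), a, wrap(wrap(wrap(leaf(1))))), 3); no other remaining equation mentions N. Substituting into the earlier binding gives S := wrap(tup(a, tup(wrap(wrap(wrap(leaf(1)))), a, wrap(wrap(wrap(leaf(1))))), 3)).
Decompose tup/3: Y1 = 5,  1 = 1,  1 = 1.
Bind Y1 := 5; no other remaining equation mentions Y1.
Delete trivial equation 1 = 1.
Delete trivial equation 1 = 1.
MGU = { W ↦ wrap(leaf(1)), X ↦ 1, Q ↦ leaf(3), T ↦ wrap(wrap(wrap(leaf(1)))), A ↦ wrap(leaf(1)), S ↦ wrap(tup(a, tup(wrap(wrap(wrap(leaf(1)))), a, wrap(wrap(wrap(leaf(1))))), 3)), V ↦ leaf(1), U ↦ wrap(wrap(wrap(leaf(1)))), N ↦ tup(a, tup(wrap(wrap(wrap(leaf(1)))), a, wrap(wrap(wrap(leaf(1))))), 3), Y1 ↦ 5 }, so T ↦ wrap(wrap(wrap(leaf(1)))).

wrap(wrap(wrap(leaf(1))))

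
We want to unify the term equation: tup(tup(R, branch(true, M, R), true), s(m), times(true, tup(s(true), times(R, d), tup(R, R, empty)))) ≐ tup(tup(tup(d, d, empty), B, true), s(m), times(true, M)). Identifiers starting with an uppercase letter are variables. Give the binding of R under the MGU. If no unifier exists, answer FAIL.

tup(d, d, empty)

Decompose tup/3: tup(R, branch(true, M, R), true) ≐ tup(tup(d, d, empty), B, true),  s(m) ≐ s(m),  times(true, tup(s(true), times(R, d), tup(R, R, empty))) ≐ times(true, M).
Decompose tup/3: R ≐ tup(d, d, empty),  branch(true, M, R) ≐ B,  true ≐ true.
Bind R := tup(d, d, empty); substituting into the 2 remaining equations that mention R gives: branch(true, M, tup(d, d, empty)) ≐ B,  times(true, tup(s(true), times(tup(d, d, empty), d), tup(tup(d, d, empty), tup(d, d, empty), empty))) ≐ times(true, M).
Bind B := branch(true, M, tup(d, d, empty)); no other remaining equation mentions B.
Delete trivial equation true ≐ true.
Delete trivial equation s(m) ≐ s(m).
Decompose times/2: true ≐ true,  tup(s(true), times(tup(d, d, empty), d), tup(tup(d, d, empty), tup(d, d, empty), empty)) ≐ M.
Delete trivial equation true ≐ true.
Bind M := tup(s(true), times(tup(d, d, empty), d), tup(tup(d, d, empty), tup(d, d, empty), empty)). Substituting into the earlier binding gives B := branch(true, tup(s(true), times(tup(d, d, empty), d), tup(tup(d, d, empty), tup(d, d, empty), empty)), tup(d, d, empty)).
MGU = { R -> tup(d, d, empty), B -> branch(true, tup(s(true), times(tup(d, d, empty), d), tup(tup(d, d, empty), tup(d, d, empty), empty)), tup(d, d, empty)), M -> tup(s(true), times(tup(d, d, empty), d), tup(tup(d, d, empty), tup(d, d, empty), empty)) }, so R -> tup(d, d, empty).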